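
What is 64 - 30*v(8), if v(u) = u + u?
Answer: -416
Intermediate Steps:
v(u) = 2*u
64 - 30*v(8) = 64 - 60*8 = 64 - 30*16 = 64 - 480 = -416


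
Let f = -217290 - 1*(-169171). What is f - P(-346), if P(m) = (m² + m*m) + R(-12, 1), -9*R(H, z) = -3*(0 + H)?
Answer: -287547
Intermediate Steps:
R(H, z) = H/3 (R(H, z) = -(-1)*(0 + H)/3 = -(-1)*H/3 = H/3)
f = -48119 (f = -217290 + 169171 = -48119)
P(m) = -4 + 2*m² (P(m) = (m² + m*m) + (⅓)*(-12) = (m² + m²) - 4 = 2*m² - 4 = -4 + 2*m²)
f - P(-346) = -48119 - (-4 + 2*(-346)²) = -48119 - (-4 + 2*119716) = -48119 - (-4 + 239432) = -48119 - 1*239428 = -48119 - 239428 = -287547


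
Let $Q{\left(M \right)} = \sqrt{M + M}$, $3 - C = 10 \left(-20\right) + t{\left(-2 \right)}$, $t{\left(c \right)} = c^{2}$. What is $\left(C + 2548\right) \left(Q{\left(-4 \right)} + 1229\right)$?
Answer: $3376063 + 5494 i \sqrt{2} \approx 3.3761 \cdot 10^{6} + 7769.7 i$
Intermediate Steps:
$C = 199$ ($C = 3 - \left(10 \left(-20\right) + \left(-2\right)^{2}\right) = 3 - \left(-200 + 4\right) = 3 - -196 = 3 + 196 = 199$)
$Q{\left(M \right)} = \sqrt{2} \sqrt{M}$ ($Q{\left(M \right)} = \sqrt{2 M} = \sqrt{2} \sqrt{M}$)
$\left(C + 2548\right) \left(Q{\left(-4 \right)} + 1229\right) = \left(199 + 2548\right) \left(\sqrt{2} \sqrt{-4} + 1229\right) = 2747 \left(\sqrt{2} \cdot 2 i + 1229\right) = 2747 \left(2 i \sqrt{2} + 1229\right) = 2747 \left(1229 + 2 i \sqrt{2}\right) = 3376063 + 5494 i \sqrt{2}$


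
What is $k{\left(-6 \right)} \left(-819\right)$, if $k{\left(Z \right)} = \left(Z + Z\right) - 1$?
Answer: $10647$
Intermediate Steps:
$k{\left(Z \right)} = -1 + 2 Z$ ($k{\left(Z \right)} = 2 Z - 1 = -1 + 2 Z$)
$k{\left(-6 \right)} \left(-819\right) = \left(-1 + 2 \left(-6\right)\right) \left(-819\right) = \left(-1 - 12\right) \left(-819\right) = \left(-13\right) \left(-819\right) = 10647$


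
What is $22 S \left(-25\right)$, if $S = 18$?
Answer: $-9900$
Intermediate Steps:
$22 S \left(-25\right) = 22 \cdot 18 \left(-25\right) = 396 \left(-25\right) = -9900$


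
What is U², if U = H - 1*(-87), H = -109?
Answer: 484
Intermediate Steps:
U = -22 (U = -109 - 1*(-87) = -109 + 87 = -22)
U² = (-22)² = 484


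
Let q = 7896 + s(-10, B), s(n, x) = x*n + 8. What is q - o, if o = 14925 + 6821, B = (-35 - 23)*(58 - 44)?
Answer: -5722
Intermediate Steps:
B = -812 (B = -58*14 = -812)
o = 21746
s(n, x) = 8 + n*x (s(n, x) = n*x + 8 = 8 + n*x)
q = 16024 (q = 7896 + (8 - 10*(-812)) = 7896 + (8 + 8120) = 7896 + 8128 = 16024)
q - o = 16024 - 1*21746 = 16024 - 21746 = -5722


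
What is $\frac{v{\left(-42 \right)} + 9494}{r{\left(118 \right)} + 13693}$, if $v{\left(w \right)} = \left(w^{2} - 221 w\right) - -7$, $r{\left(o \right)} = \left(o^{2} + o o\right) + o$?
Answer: $\frac{20547}{41659} \approx 0.49322$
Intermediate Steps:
$r{\left(o \right)} = o + 2 o^{2}$ ($r{\left(o \right)} = \left(o^{2} + o^{2}\right) + o = 2 o^{2} + o = o + 2 o^{2}$)
$v{\left(w \right)} = 7 + w^{2} - 221 w$ ($v{\left(w \right)} = \left(w^{2} - 221 w\right) + \left(-17 + 24\right) = \left(w^{2} - 221 w\right) + 7 = 7 + w^{2} - 221 w$)
$\frac{v{\left(-42 \right)} + 9494}{r{\left(118 \right)} + 13693} = \frac{\left(7 + \left(-42\right)^{2} - -9282\right) + 9494}{118 \left(1 + 2 \cdot 118\right) + 13693} = \frac{\left(7 + 1764 + 9282\right) + 9494}{118 \left(1 + 236\right) + 13693} = \frac{11053 + 9494}{118 \cdot 237 + 13693} = \frac{20547}{27966 + 13693} = \frac{20547}{41659}$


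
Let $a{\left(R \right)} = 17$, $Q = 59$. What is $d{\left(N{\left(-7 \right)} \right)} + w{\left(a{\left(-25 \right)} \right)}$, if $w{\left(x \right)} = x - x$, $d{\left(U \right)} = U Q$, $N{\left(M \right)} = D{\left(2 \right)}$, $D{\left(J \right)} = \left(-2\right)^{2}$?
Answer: $236$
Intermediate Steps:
$D{\left(J \right)} = 4$
$N{\left(M \right)} = 4$
$d{\left(U \right)} = 59 U$ ($d{\left(U \right)} = U 59 = 59 U$)
$w{\left(x \right)} = 0$
$d{\left(N{\left(-7 \right)} \right)} + w{\left(a{\left(-25 \right)} \right)} = 59 \cdot 4 + 0 = 236 + 0 = 236$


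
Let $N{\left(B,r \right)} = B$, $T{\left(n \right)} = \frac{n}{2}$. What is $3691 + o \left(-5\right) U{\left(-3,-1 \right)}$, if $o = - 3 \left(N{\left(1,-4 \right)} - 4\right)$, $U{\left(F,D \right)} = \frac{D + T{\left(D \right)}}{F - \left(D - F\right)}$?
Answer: $\frac{7355}{2} \approx 3677.5$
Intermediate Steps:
$T{\left(n \right)} = \frac{n}{2}$ ($T{\left(n \right)} = n \frac{1}{2} = \frac{n}{2}$)
$U{\left(F,D \right)} = \frac{3 D}{2 \left(- D + 2 F\right)}$ ($U{\left(F,D \right)} = \frac{D + \frac{D}{2}}{F - \left(D - F\right)} = \frac{\frac{3}{2} D}{- D + 2 F} = \frac{3 D}{2 \left(- D + 2 F\right)}$)
$o = 9$ ($o = - 3 \left(1 - 4\right) = \left(-3\right) \left(-3\right) = 9$)
$3691 + o \left(-5\right) U{\left(-3,-1 \right)} = 3691 + 9 \left(-5\right) \left(\left(-3\right) \left(-1\right) \frac{1}{\left(-4\right) \left(-3\right) + 2 \left(-1\right)}\right) = 3691 - 45 \left(\left(-3\right) \left(-1\right) \frac{1}{12 - 2}\right) = 3691 - 45 \left(\left(-3\right) \left(-1\right) \frac{1}{10}\right) = 3691 - \frac{27}{2} = \frac{7355}{2}$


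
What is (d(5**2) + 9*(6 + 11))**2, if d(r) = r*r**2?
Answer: 248945284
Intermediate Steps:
d(r) = r**3
(d(5**2) + 9*(6 + 11))**2 = ((5**2)**3 + 9*(6 + 11))**2 = (25**3 + 9*17)**2 = (15625 + 153)**2 = 15778**2 = 248945284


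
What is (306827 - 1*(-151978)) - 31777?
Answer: 427028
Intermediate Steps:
(306827 - 1*(-151978)) - 31777 = (306827 + 151978) - 31777 = 458805 - 31777 = 427028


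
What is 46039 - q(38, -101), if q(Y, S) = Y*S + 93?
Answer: 49784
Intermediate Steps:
q(Y, S) = 93 + S*Y (q(Y, S) = S*Y + 93 = 93 + S*Y)
46039 - q(38, -101) = 46039 - (93 - 101*38) = 46039 - (93 - 3838) = 46039 - 1*(-3745) = 46039 + 3745 = 49784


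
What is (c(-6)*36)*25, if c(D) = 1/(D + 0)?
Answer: -150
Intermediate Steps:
c(D) = 1/D
(c(-6)*36)*25 = (36/(-6))*25 = -1/6*36*25 = -6*25 = -150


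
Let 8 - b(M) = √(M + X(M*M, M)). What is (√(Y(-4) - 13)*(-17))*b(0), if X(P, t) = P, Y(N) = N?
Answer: -136*I*√17 ≈ -560.74*I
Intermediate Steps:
b(M) = 8 - √(M + M²) (b(M) = 8 - √(M + M*M) = 8 - √(M + M²))
(√(Y(-4) - 13)*(-17))*b(0) = (√(-4 - 13)*(-17))*(8 - √(0*(1 + 0))) = (√(-17)*(-17))*(8 - √(0*1)) = ((I*√17)*(-17))*(8 - √0) = (-17*I*√17)*(8 - 1*0) = (-17*I*√17)*(8 + 0) = -17*I*√17*8 = -136*I*√17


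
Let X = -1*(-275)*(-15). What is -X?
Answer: 4125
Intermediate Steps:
X = -4125 (X = 275*(-15) = -4125)
-X = -1*(-4125) = 4125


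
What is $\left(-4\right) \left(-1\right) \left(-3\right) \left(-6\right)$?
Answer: $72$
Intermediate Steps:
$\left(-4\right) \left(-1\right) \left(-3\right) \left(-6\right) = 4 \left(-3\right) \left(-6\right) = \left(-12\right) \left(-6\right) = 72$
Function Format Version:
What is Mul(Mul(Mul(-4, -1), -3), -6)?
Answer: 72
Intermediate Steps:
Mul(Mul(Mul(-4, -1), -3), -6) = Mul(Mul(4, -3), -6) = Mul(-12, -6) = 72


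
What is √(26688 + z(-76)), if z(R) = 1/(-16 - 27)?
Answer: √49346069/43 ≈ 163.36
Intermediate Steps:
z(R) = -1/43 (z(R) = 1/(-43) = -1/43)
√(26688 + z(-76)) = √(26688 - 1/43) = √(1147583/43) = √49346069/43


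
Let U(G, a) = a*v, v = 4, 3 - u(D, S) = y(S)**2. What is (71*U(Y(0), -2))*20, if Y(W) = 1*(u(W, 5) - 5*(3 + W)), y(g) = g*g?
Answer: -11360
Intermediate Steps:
y(g) = g**2
u(D, S) = 3 - S**4 (u(D, S) = 3 - (S**2)**2 = 3 - S**4)
Y(W) = -637 - 5*W (Y(W) = 1*((3 - 1*5**4) - 5*(3 + W)) = 1*((3 - 1*625) + (-15 - 5*W)) = 1*((3 - 625) + (-15 - 5*W)) = 1*(-622 + (-15 - 5*W)) = 1*(-637 - 5*W) = -637 - 5*W)
U(G, a) = 4*a (U(G, a) = a*4 = 4*a)
(71*U(Y(0), -2))*20 = (71*(4*(-2)))*20 = (71*(-8))*20 = -568*20 = -11360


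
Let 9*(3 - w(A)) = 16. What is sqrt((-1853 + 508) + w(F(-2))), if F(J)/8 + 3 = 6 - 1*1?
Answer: I*sqrt(12094)/3 ≈ 36.658*I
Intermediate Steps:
F(J) = 16 (F(J) = -24 + 8*(6 - 1*1) = -24 + 8*(6 - 1) = -24 + 8*5 = -24 + 40 = 16)
w(A) = 11/9 (w(A) = 3 - 1/9*16 = 3 - 16/9 = 11/9)
sqrt((-1853 + 508) + w(F(-2))) = sqrt((-1853 + 508) + 11/9) = sqrt(-1345 + 11/9) = sqrt(-12094/9) = I*sqrt(12094)/3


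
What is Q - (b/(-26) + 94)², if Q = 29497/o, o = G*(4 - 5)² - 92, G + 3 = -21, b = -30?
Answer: -182484597/19604 ≈ -9308.5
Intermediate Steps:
G = -24 (G = -3 - 21 = -24)
o = -116 (o = -24*(4 - 5)² - 92 = -24*(-1)² - 92 = -24*1 - 92 = -24 - 92 = -116)
Q = -29497/116 (Q = 29497/(-116) = 29497*(-1/116) = -29497/116 ≈ -254.28)
Q - (b/(-26) + 94)² = -29497/116 - (-30/(-26) + 94)² = -29497/116 - (-30*(-1/26) + 94)² = -29497/116 - (15/13 + 94)² = -29497/116 - (1237/13)² = -29497/116 - 1*1530169/169 = -29497/116 - 1530169/169 = -182484597/19604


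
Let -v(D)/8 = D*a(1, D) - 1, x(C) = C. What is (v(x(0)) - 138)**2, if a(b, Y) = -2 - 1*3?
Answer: 16900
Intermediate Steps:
a(b, Y) = -5 (a(b, Y) = -2 - 3 = -5)
v(D) = 8 + 40*D (v(D) = -8*(D*(-5) - 1) = -8*(-5*D - 1) = -8*(-1 - 5*D) = 8 + 40*D)
(v(x(0)) - 138)**2 = ((8 + 40*0) - 138)**2 = ((8 + 0) - 138)**2 = (8 - 138)**2 = (-130)**2 = 16900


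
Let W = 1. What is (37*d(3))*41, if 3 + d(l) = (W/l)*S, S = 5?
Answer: -6068/3 ≈ -2022.7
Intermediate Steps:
d(l) = -3 + 5/l (d(l) = -3 + (1/l)*5 = -3 + 5/l)
(37*d(3))*41 = (37*(-3 + 5/3))*41 = (37*(-4/3))*41 = -148/3*41 = -6068/3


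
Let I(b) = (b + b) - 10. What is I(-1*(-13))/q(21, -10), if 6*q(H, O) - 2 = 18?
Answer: 24/5 ≈ 4.8000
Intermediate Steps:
q(H, O) = 10/3 (q(H, O) = ⅓ + (⅙)*18 = ⅓ + 3 = 10/3)
I(b) = -10 + 2*b (I(b) = 2*b - 10 = -10 + 2*b)
I(-1*(-13))/q(21, -10) = (-10 + 2*(-1*(-13)))/(10/3) = (-10 + 2*13)*(3/10) = (-10 + 26)*(3/10) = 16*(3/10) = 24/5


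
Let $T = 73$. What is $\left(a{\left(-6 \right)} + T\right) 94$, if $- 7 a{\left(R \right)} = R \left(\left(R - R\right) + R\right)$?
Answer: $\frac{44650}{7} \approx 6378.6$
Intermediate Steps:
$a{\left(R \right)} = - \frac{R^{2}}{7}$ ($a{\left(R \right)} = - \frac{R \left(\left(R - R\right) + R\right)}{7} = - \frac{R \left(0 + R\right)}{7} = - \frac{R R}{7} = - \frac{R^{2}}{7}$)
$\left(a{\left(-6 \right)} + T\right) 94 = \left(- \frac{\left(-6\right)^{2}}{7} + 73\right) 94 = \left(\left(- \frac{1}{7}\right) 36 + 73\right) 94 = \left(- \frac{36}{7} + 73\right) 94 = \frac{475}{7} \cdot 94 = \frac{44650}{7}$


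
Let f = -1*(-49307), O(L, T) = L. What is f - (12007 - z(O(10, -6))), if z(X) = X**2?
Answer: 37400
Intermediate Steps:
f = 49307
f - (12007 - z(O(10, -6))) = 49307 - (12007 - 1*10**2) = 49307 - (12007 - 1*100) = 49307 - (12007 - 100) = 49307 - 1*11907 = 49307 - 11907 = 37400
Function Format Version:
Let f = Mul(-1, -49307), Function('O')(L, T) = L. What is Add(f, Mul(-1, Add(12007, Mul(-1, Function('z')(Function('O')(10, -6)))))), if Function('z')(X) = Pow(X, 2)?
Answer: 37400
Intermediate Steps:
f = 49307
Add(f, Mul(-1, Add(12007, Mul(-1, Function('z')(Function('O')(10, -6)))))) = Add(49307, Mul(-1, Add(12007, Mul(-1, Pow(10, 2))))) = Add(49307, Mul(-1, Add(12007, Mul(-1, 100)))) = Add(49307, Mul(-1, Add(12007, -100))) = Add(49307, Mul(-1, 11907)) = Add(49307, -11907) = 37400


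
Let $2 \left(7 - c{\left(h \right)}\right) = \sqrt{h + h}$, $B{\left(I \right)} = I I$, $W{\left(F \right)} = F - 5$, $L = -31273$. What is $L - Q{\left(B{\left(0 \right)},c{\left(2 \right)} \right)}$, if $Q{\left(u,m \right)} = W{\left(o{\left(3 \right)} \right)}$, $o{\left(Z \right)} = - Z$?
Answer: $-31265$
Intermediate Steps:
$W{\left(F \right)} = -5 + F$
$B{\left(I \right)} = I^{2}$
$c{\left(h \right)} = 7 - \frac{\sqrt{2} \sqrt{h}}{2}$ ($c{\left(h \right)} = 7 - \frac{\sqrt{h + h}}{2} = 7 - \frac{\sqrt{2 h}}{2} = 7 - \frac{\sqrt{2} \sqrt{h}}{2}$)
$Q{\left(u,m \right)} = -8$ ($Q{\left(u,m \right)} = -5 - 3 = -8$)
$L - Q{\left(B{\left(0 \right)},c{\left(2 \right)} \right)} = -31273 - -8 = -31273 + 8 = -31265$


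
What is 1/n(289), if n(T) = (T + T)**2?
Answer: 1/334084 ≈ 2.9933e-6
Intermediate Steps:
n(T) = 4*T**2 (n(T) = (2*T)**2 = 4*T**2)
1/n(289) = 1/(4*289**2) = 1/(4*83521) = 1/334084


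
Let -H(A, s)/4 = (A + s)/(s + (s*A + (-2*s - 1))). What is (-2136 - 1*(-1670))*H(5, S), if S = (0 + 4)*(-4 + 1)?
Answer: 1864/7 ≈ 266.29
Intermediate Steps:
S = -12 (S = 4*(-3) = -12)
H(A, s) = -4*(A + s)/(-1 - s + A*s) (H(A, s) = -4*(A + s)/(s + (s*A + (-2*s - 1))) = -4*(A + s)/(s + (A*s + (-1 - 2*s))) = -4*(A + s)/(s + (-1 - 2*s + A*s)) = -4*(A + s)/(-1 - s + A*s))
(-2136 - 1*(-1670))*H(5, S) = (-2136 - 1*(-1670))*(4*(5 - 12)/(1 - 12 - 1*5*(-12))) = (-2136 + 1670)*(4*(-7)/(1 - 12 + 60)) = -1864*(-7)/49 = -466*(-4/7) = 1864/7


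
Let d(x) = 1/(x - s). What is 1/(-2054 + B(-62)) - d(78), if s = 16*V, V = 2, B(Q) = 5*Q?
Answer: -1205/54372 ≈ -0.022162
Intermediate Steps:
s = 32 (s = 16*2 = 32)
d(x) = 1/(-32 + x) (d(x) = 1/(x - 1*32) = 1/(x - 32) = 1/(-32 + x))
1/(-2054 + B(-62)) - d(78) = 1/(-2054 + 5*(-62)) - 1/(-32 + 78) = 1/(-2054 - 310) - 1/46 = 1/(-2364) - 1*1/46 = -1/2364 - 1/46 = -1205/54372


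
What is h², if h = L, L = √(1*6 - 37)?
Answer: -31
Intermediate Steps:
L = I*√31 (L = √(6 - 37) = √(-31) = I*√31 ≈ 5.5678*I)
h = I*√31 ≈ 5.5678*I
h² = (I*√31)² = -31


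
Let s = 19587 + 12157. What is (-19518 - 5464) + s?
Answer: 6762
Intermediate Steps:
s = 31744
(-19518 - 5464) + s = (-19518 - 5464) + 31744 = -24982 + 31744 = 6762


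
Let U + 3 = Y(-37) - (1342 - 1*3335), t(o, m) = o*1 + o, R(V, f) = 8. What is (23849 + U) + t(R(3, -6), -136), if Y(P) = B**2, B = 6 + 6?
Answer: 25999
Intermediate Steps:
B = 12
t(o, m) = 2*o (t(o, m) = o + o = 2*o)
Y(P) = 144 (Y(P) = 12**2 = 144)
U = 2134 (U = -3 + (144 - (1342 - 1*3335)) = -3 + (144 - (1342 - 3335)) = -3 + (144 - 1*(-1993)) = -3 + (144 + 1993) = -3 + 2137 = 2134)
(23849 + U) + t(R(3, -6), -136) = (23849 + 2134) + 2*8 = 25983 + 16 = 25999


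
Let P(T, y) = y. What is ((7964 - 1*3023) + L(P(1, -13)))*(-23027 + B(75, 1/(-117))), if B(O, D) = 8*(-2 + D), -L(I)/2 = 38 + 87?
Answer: -12647118949/117 ≈ -1.0809e+8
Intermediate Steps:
L(I) = -250 (L(I) = -2*(38 + 87) = -2*125 = -250)
B(O, D) = -16 + 8*D
((7964 - 1*3023) + L(P(1, -13)))*(-23027 + B(75, 1/(-117))) = ((7964 - 1*3023) - 250)*(-23027 + (-16 + 8/(-117))) = ((7964 - 3023) - 250)*(-23027 + (-16 + 8*(-1/117))) = (4941 - 250)*(-23027 + (-16 - 8/117)) = 4691*(-23027 - 1880/117) = 4691*(-2696039/117) = -12647118949/117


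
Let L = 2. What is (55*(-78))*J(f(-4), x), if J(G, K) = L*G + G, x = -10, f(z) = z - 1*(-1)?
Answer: 38610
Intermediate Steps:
f(z) = 1 + z (f(z) = z + 1 = 1 + z)
J(G, K) = 3*G (J(G, K) = 2*G + G = 3*G)
(55*(-78))*J(f(-4), x) = (55*(-78))*(3*(1 - 4)) = -12870*(-3) = -4290*(-9) = 38610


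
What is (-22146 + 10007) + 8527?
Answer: -3612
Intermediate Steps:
(-22146 + 10007) + 8527 = -12139 + 8527 = -3612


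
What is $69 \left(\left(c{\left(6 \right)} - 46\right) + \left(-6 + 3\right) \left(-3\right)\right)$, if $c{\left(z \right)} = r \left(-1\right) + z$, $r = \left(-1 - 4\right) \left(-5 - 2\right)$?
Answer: $-4554$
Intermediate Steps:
$r = 35$ ($r = \left(-5\right) \left(-7\right) = 35$)
$c{\left(z \right)} = -35 + z$ ($c{\left(z \right)} = 35 \left(-1\right) + z = -35 + z$)
$69 \left(\left(c{\left(6 \right)} - 46\right) + \left(-6 + 3\right) \left(-3\right)\right) = 69 \left(\left(\left(-35 + 6\right) - 46\right) + \left(-6 + 3\right) \left(-3\right)\right) = 69 \left(\left(-29 - 46\right) - -9\right) = 69 \left(-75 + 9\right) = 69 \left(-66\right) = -4554$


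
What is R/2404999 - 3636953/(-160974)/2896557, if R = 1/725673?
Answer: 2115788882163072383/271251672785305091484462 ≈ 7.8001e-6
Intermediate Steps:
R = 1/725673 ≈ 1.3780e-6
R/2404999 - 3636953/(-160974)/2896557 = (1/725673)/2404999 - 3636953/(-160974)/2896557 = (1/725673)*(1/2404999) - 3636953*(-1/160974)*(1/2896557) = 1/1745242839327 + (3636953/160974)*(1/2896557) = 1/1745242839327 + 3636953/466270366518 = 2115788882163072383/271251672785305091484462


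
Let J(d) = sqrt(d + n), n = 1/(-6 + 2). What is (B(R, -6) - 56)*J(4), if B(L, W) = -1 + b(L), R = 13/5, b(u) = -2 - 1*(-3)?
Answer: -28*sqrt(15) ≈ -108.44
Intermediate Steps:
n = -1/4 (n = 1/(-4) = -1/4 ≈ -0.25000)
b(u) = 1 (b(u) = -2 + 3 = 1)
R = 13/5 (R = 13*(1/5) = 13/5 ≈ 2.6000)
B(L, W) = 0 (B(L, W) = -1 + 1 = 0)
J(d) = sqrt(-1/4 + d) (J(d) = sqrt(d - 1/4) = sqrt(-1/4 + d))
(B(R, -6) - 56)*J(4) = (0 - 56)*(sqrt(-1 + 4*4)/2) = -28*sqrt(-1 + 16) = -28*sqrt(15)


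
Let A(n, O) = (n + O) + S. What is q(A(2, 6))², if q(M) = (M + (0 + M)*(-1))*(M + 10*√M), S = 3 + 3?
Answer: 0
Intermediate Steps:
S = 6
A(n, O) = 6 + O + n (A(n, O) = (n + O) + 6 = (O + n) + 6 = 6 + O + n)
q(M) = 0 (q(M) = (M + M*(-1))*(M + 10*√M) = (M - M)*(M + 10*√M) = 0*(M + 10*√M) = 0)
q(A(2, 6))² = 0² = 0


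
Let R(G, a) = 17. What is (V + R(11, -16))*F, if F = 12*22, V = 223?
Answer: 63360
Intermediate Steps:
F = 264
(V + R(11, -16))*F = (223 + 17)*264 = 240*264 = 63360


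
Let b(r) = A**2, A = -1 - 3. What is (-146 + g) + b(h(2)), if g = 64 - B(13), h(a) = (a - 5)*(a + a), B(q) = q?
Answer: -79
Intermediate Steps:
A = -4
h(a) = 2*a*(-5 + a) (h(a) = (-5 + a)*(2*a) = 2*a*(-5 + a))
g = 51 (g = 64 - 1*13 = 64 - 13 = 51)
b(r) = 16 (b(r) = (-4)**2 = 16)
(-146 + g) + b(h(2)) = (-146 + 51) + 16 = -95 + 16 = -79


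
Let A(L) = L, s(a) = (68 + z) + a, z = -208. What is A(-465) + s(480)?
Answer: -125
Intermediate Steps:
s(a) = -140 + a (s(a) = (68 - 208) + a = -140 + a)
A(-465) + s(480) = -465 + (-140 + 480) = -465 + 340 = -125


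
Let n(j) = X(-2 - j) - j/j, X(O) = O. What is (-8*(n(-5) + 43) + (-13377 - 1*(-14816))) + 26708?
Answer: 27787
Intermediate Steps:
n(j) = -3 - j (n(j) = (-2 - j) - j/j = (-2 - j) - 1*1 = (-2 - j) - 1 = -3 - j)
(-8*(n(-5) + 43) + (-13377 - 1*(-14816))) + 26708 = (-8*((-3 - 1*(-5)) + 43) + (-13377 - 1*(-14816))) + 26708 = (-8*((-3 + 5) + 43) + (-13377 + 14816)) + 26708 = (-8*(2 + 43) + 1439) + 26708 = (-8*45 + 1439) + 26708 = (-360 + 1439) + 26708 = 1079 + 26708 = 27787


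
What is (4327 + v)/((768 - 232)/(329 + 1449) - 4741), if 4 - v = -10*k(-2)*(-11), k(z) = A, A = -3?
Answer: -4143629/4214481 ≈ -0.98319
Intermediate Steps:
k(z) = -3
v = 334 (v = 4 - (-10*(-3))*(-11) = 4 - 30*(-11) = 4 - 1*(-330) = 4 + 330 = 334)
(4327 + v)/((768 - 232)/(329 + 1449) - 4741) = (4327 + 334)/((768 - 232)/(329 + 1449) - 4741) = 4661/(536/1778 - 4741) = 4661/(536*(1/1778) - 4741) = 4661/(268/889 - 4741) = 4661/(-4214481/889) = 4661*(-889/4214481) = -4143629/4214481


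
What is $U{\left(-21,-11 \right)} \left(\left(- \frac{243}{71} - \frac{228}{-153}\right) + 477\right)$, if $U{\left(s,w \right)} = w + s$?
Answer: $- \frac{55047040}{3621} \approx -15202.0$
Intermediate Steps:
$U{\left(s,w \right)} = s + w$
$U{\left(-21,-11 \right)} \left(\left(- \frac{243}{71} - \frac{228}{-153}\right) + 477\right) = \left(-21 - 11\right) \left(\left(- \frac{243}{71} - \frac{228}{-153}\right) + 477\right) = - 32 \left(\left(\left(-243\right) \frac{1}{71} - - \frac{76}{51}\right) + 477\right) = - 32 \left(\left(- \frac{243}{71} + \frac{76}{51}\right) + 477\right) = - 32 \left(- \frac{6997}{3621} + 477\right) = \left(-32\right) \frac{1720220}{3621} = - \frac{55047040}{3621}$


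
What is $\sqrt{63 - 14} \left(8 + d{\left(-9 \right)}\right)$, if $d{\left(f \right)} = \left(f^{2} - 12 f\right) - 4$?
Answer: $1351$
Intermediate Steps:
$d{\left(f \right)} = -4 + f^{2} - 12 f$
$\sqrt{63 - 14} \left(8 + d{\left(-9 \right)}\right) = \sqrt{63 - 14} \left(8 - \left(-104 - 81\right)\right) = \sqrt{49} \left(8 + \left(-4 + 81 + 108\right)\right) = 7 \left(8 + 185\right) = 7 \cdot 193 = 1351$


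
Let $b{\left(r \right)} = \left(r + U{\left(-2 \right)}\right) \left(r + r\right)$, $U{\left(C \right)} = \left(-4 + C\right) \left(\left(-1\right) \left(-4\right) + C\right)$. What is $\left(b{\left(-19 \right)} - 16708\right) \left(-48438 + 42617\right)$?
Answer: $90400130$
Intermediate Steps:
$U{\left(C \right)} = \left(-4 + C\right) \left(4 + C\right)$
$b{\left(r \right)} = 2 r \left(-12 + r\right)$ ($b{\left(r \right)} = \left(r - \left(16 - \left(-2\right)^{2}\right)\right) \left(r + r\right) = \left(r + \left(-16 + 4\right)\right) 2 r = \left(r - 12\right) 2 r = \left(-12 + r\right) 2 r = 2 r \left(-12 + r\right)$)
$\left(b{\left(-19 \right)} - 16708\right) \left(-48438 + 42617\right) = \left(2 \left(-19\right) \left(-12 - 19\right) - 16708\right) \left(-48438 + 42617\right) = \left(2 \left(-19\right) \left(-31\right) - 16708\right) \left(-5821\right) = \left(1178 - 16708\right) \left(-5821\right) = \left(-15530\right) \left(-5821\right) = 90400130$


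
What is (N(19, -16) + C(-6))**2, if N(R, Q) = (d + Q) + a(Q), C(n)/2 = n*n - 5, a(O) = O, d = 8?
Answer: 1444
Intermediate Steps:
C(n) = -10 + 2*n**2 (C(n) = 2*(n*n - 5) = 2*(n**2 - 5) = 2*(-5 + n**2) = -10 + 2*n**2)
N(R, Q) = 8 + 2*Q (N(R, Q) = (8 + Q) + Q = 8 + 2*Q)
(N(19, -16) + C(-6))**2 = ((8 + 2*(-16)) + (-10 + 2*(-6)**2))**2 = ((8 - 32) + (-10 + 2*36))**2 = (-24 + (-10 + 72))**2 = (-24 + 62)**2 = 38**2 = 1444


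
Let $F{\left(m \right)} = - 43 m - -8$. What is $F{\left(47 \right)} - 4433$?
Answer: $-6446$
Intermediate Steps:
$F{\left(m \right)} = 8 - 43 m$ ($F{\left(m \right)} = - 43 m + 8 = 8 - 43 m$)
$F{\left(47 \right)} - 4433 = \left(8 - 2021\right) - 4433 = -2013 - 4433 = -6446$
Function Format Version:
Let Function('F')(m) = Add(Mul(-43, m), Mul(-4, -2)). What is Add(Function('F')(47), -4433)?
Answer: -6446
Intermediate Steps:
Function('F')(m) = Add(8, Mul(-43, m)) (Function('F')(m) = Add(Mul(-43, m), 8) = Add(8, Mul(-43, m)))
Add(Function('F')(47), -4433) = Add(Add(8, Mul(-43, 47)), -4433) = Add(Add(8, -2021), -4433) = Add(-2013, -4433) = -6446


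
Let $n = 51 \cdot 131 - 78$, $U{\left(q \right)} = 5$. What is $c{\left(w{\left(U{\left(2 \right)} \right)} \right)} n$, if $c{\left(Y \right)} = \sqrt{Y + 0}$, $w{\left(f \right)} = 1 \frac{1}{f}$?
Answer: $\frac{6603 \sqrt{5}}{5} \approx 2953.0$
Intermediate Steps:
$w{\left(f \right)} = \frac{1}{f}$
$c{\left(Y \right)} = \sqrt{Y}$
$n = 6603$ ($n = 6681 - 78 = 6603$)
$c{\left(w{\left(U{\left(2 \right)} \right)} \right)} n = \sqrt{\frac{1}{5}} \cdot 6603 = \frac{\sqrt{5}}{5} \cdot 6603 = \frac{6603 \sqrt{5}}{5}$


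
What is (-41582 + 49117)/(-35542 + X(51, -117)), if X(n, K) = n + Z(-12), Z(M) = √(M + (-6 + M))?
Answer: -24311335/114510101 - 685*I*√30/114510101 ≈ -0.21231 - 3.2765e-5*I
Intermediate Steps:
Z(M) = √(-6 + 2*M)
X(n, K) = n + I*√30 (X(n, K) = n + √(-6 + 2*(-12)) = n + √(-6 - 24) = n + √(-30) = n + I*√30)
(-41582 + 49117)/(-35542 + X(51, -117)) = (-41582 + 49117)/(-35542 + (51 + I*√30)) = 7535/(-35491 + I*√30)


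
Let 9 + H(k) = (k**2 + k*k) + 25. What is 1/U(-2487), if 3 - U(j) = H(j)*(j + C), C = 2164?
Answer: 1/3995624345 ≈ 2.5027e-10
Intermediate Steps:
H(k) = 16 + 2*k**2 (H(k) = -9 + ((k**2 + k*k) + 25) = -9 + ((k**2 + k**2) + 25) = -9 + (2*k**2 + 25) = -9 + (25 + 2*k**2) = 16 + 2*k**2)
U(j) = 3 - (16 + 2*j**2)*(2164 + j) (U(j) = 3 - (16 + 2*j**2)*(j + 2164) = 3 - (16 + 2*j**2)*(2164 + j))
1/U(-2487) = 1/(-34621 - 4328*(-2487)**2 - 2*(-2487)*(8 + (-2487)**2)) = 1/(-34621 - 4328*6185169 - 2*(-2487)*(8 + 6185169)) = 1/(-34621 - 26769411432 - 2*(-2487)*6185177) = 1/(-34621 - 26769411432 + 30765070398) = 1/3995624345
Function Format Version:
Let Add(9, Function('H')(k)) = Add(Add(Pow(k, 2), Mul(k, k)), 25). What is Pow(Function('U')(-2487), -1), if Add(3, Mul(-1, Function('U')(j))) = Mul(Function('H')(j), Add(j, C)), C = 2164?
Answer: Rational(1, 3995624345) ≈ 2.5027e-10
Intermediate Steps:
Function('H')(k) = Add(16, Mul(2, Pow(k, 2))) (Function('H')(k) = Add(-9, Add(Add(Pow(k, 2), Mul(k, k)), 25)) = Add(-9, Add(Add(Pow(k, 2), Pow(k, 2)), 25)) = Add(-9, Add(Mul(2, Pow(k, 2)), 25)) = Add(-9, Add(25, Mul(2, Pow(k, 2)))) = Add(16, Mul(2, Pow(k, 2))))
Function('U')(j) = Add(3, Mul(-1, Add(16, Mul(2, Pow(j, 2))), Add(2164, j))) (Function('U')(j) = Add(3, Mul(-1, Mul(Add(16, Mul(2, Pow(j, 2))), Add(j, 2164)))) = Add(3, Mul(-1, Mul(Add(16, Mul(2, Pow(j, 2))), Add(2164, j)))) = Add(3, Mul(-1, Add(16, Mul(2, Pow(j, 2))), Add(2164, j))))
Pow(Function('U')(-2487), -1) = Pow(Add(-34621, Mul(-4328, Pow(-2487, 2)), Mul(-2, -2487, Add(8, Pow(-2487, 2)))), -1) = Pow(Add(-34621, Mul(-4328, 6185169), Mul(-2, -2487, Add(8, 6185169))), -1) = Pow(Add(-34621, -26769411432, Mul(-2, -2487, 6185177)), -1) = Pow(Add(-34621, -26769411432, 30765070398), -1) = Pow(3995624345, -1) = Rational(1, 3995624345)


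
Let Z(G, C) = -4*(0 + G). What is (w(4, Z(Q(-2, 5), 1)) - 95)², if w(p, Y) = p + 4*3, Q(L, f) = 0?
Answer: 6241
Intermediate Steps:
Z(G, C) = -4*G
w(p, Y) = 12 + p (w(p, Y) = p + 12 = 12 + p)
(w(4, Z(Q(-2, 5), 1)) - 95)² = ((12 + 4) - 95)² = (16 - 95)² = (-79)² = 6241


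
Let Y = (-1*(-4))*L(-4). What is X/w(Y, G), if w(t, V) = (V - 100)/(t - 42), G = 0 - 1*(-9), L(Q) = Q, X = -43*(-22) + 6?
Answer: 7888/13 ≈ 606.77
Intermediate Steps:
X = 952 (X = 946 + 6 = 952)
Y = -16 (Y = -1*(-4)*(-4) = 4*(-4) = -16)
G = 9 (G = 0 + 9 = 9)
w(t, V) = (-100 + V)/(-42 + t)
X/w(Y, G) = 952/(((-100 + 9)/(-42 - 16))) = 952/((-91/(-58))) = 952/((-1/58*(-91))) = 952/(91/58) = 952*(58/91) = 7888/13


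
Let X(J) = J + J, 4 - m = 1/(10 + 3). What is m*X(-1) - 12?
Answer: -258/13 ≈ -19.846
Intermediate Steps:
m = 51/13 (m = 4 - 1/(10 + 3) = 4 - 1/13 = 51/13 ≈ 3.9231)
X(J) = 2*J
m*X(-1) - 12 = 51*(2*(-1))/13 - 12 = (51/13)*(-2) - 12 = -102/13 - 12 = -258/13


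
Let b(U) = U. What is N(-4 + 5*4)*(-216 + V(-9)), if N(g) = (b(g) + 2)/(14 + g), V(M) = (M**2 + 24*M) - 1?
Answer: -1056/5 ≈ -211.20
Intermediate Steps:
V(M) = -1 + M**2 + 24*M
N(g) = (2 + g)/(14 + g) (N(g) = (g + 2)/(14 + g) = (2 + g)/(14 + g))
N(-4 + 5*4)*(-216 + V(-9)) = ((2 + (-4 + 5*4))/(14 + (-4 + 5*4)))*(-216 + (-1 + (-9)**2 + 24*(-9))) = ((2 + (-4 + 20))/(14 + (-4 + 20)))*(-216 + (-1 + 81 - 216)) = ((2 + 16)/(14 + 16))*(-216 - 136) = (18/30)*(-352) = ((1/30)*18)*(-352) = (3/5)*(-352) = -1056/5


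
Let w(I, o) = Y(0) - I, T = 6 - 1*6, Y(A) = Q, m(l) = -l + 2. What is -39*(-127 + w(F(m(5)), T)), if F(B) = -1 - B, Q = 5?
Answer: 4836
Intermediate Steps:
m(l) = 2 - l
Y(A) = 5
T = 0 (T = 6 - 6 = 0)
w(I, o) = 5 - I
-39*(-127 + w(F(m(5)), T)) = -39*(-127 + (5 - (-1 - (2 - 1*5)))) = -39*(-127 + (5 - (-1 - (2 - 5)))) = -39*(-127 + (5 - (-1 - 1*(-3)))) = -39*(-127 + (5 - (-1 + 3))) = -39*(-127 + (5 - 1*2)) = -39*(-127 + (5 - 2)) = -39*(-127 + 3) = -39*(-124) = 4836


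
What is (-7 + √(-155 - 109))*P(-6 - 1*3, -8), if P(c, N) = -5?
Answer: 35 - 10*I*√66 ≈ 35.0 - 81.24*I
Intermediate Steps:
(-7 + √(-155 - 109))*P(-6 - 1*3, -8) = (-7 + √(-155 - 109))*(-5) = (-7 + √(-264))*(-5) = (-7 + 2*I*√66)*(-5) = 35 - 10*I*√66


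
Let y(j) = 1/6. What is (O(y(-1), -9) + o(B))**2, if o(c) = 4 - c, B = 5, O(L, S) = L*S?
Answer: 25/4 ≈ 6.2500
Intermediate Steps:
y(j) = 1/6
(O(y(-1), -9) + o(B))**2 = ((1/6)*(-9) + (4 - 1*5))**2 = (-3/2 + (4 - 5))**2 = (-3/2 - 1)**2 = (-5/2)**2 = 25/4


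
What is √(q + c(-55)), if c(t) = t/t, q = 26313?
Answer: √26314 ≈ 162.22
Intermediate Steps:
c(t) = 1
√(q + c(-55)) = √(26313 + 1) = √26314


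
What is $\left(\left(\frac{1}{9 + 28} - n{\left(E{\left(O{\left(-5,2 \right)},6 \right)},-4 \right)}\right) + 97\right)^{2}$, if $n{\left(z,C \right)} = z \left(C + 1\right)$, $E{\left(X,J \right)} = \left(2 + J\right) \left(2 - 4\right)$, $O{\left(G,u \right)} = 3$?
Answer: $\frac{3290596}{1369} \approx 2403.6$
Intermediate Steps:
$E{\left(X,J \right)} = -4 - 2 J$ ($E{\left(X,J \right)} = \left(2 + J\right) \left(-2\right) = -4 - 2 J$)
$n{\left(z,C \right)} = z \left(1 + C\right)$
$\left(\left(\frac{1}{9 + 28} - n{\left(E{\left(O{\left(-5,2 \right)},6 \right)},-4 \right)}\right) + 97\right)^{2} = \left(\left(\frac{1}{9 + 28} - \left(-4 - 12\right) \left(1 - 4\right)\right) + 97\right)^{2} = \left(\left(\frac{1}{37} - \left(-4 - 12\right) \left(-3\right)\right) + 97\right)^{2} = \left(\left(\frac{1}{37} - \left(-16\right) \left(-3\right)\right) + 97\right)^{2} = \left(\left(\frac{1}{37} - 48\right) + 97\right)^{2} = \left(- \frac{1775}{37} + 97\right)^{2} = \left(\frac{1814}{37}\right)^{2} = \frac{3290596}{1369}$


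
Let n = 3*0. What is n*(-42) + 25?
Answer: 25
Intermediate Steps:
n = 0
n*(-42) + 25 = 0*(-42) + 25 = 0 + 25 = 25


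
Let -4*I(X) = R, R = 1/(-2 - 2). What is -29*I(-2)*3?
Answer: -87/16 ≈ -5.4375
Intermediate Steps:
R = -¼ (R = 1/(-4) = -¼ ≈ -0.25000)
I(X) = 1/16 (I(X) = -¼*(-¼) = 1/16)
-29*I(-2)*3 = -29*1/16*3 = -29/16*3 = -87/16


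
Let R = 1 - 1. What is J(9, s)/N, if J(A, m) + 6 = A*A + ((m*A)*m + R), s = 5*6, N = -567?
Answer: -2725/189 ≈ -14.418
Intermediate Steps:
R = 0
s = 30
J(A, m) = -6 + A² + A*m² (J(A, m) = -6 + (A*A + ((m*A)*m + 0)) = -6 + (A² + ((A*m)*m + 0)) = -6 + (A² + (A*m² + 0)) = -6 + (A² + A*m²) = -6 + A² + A*m²)
J(9, s)/N = (-6 + 9² + 9*30²)/(-567) = (-6 + 81 + 9*900)*(-1/567) = (-6 + 81 + 8100)*(-1/567) = 8175*(-1/567) = -2725/189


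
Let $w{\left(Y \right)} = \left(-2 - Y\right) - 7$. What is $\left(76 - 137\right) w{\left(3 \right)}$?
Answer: $732$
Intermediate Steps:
$w{\left(Y \right)} = -9 - Y$ ($w{\left(Y \right)} = \left(-2 - Y\right) - 7 = -9 - Y$)
$\left(76 - 137\right) w{\left(3 \right)} = \left(76 - 137\right) \left(-9 - 3\right) = - 61 \left(-9 - 3\right) = \left(-61\right) \left(-12\right) = 732$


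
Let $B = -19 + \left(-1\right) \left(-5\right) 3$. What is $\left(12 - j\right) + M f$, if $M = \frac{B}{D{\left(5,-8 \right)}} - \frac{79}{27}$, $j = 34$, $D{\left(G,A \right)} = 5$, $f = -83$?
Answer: $\frac{38779}{135} \approx 287.25$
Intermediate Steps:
$B = -4$ ($B = -19 + 5 \cdot 3 = -19 + 15 = -4$)
$M = - \frac{503}{135}$ ($M = - \frac{4}{5} - \frac{79}{27} = - \frac{503}{135} \approx -3.7259$)
$\left(12 - j\right) + M f = \left(12 - 34\right) - - \frac{41749}{135} = \left(12 - 34\right) + \frac{41749}{135} = -22 + \frac{41749}{135} = \frac{38779}{135}$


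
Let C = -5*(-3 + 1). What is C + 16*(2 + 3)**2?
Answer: 410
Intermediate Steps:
C = 10 (C = -5*(-2) = 10)
C + 16*(2 + 3)**2 = 10 + 16*(2 + 3)**2 = 10 + 16*5**2 = 10 + 16*25 = 10 + 400 = 410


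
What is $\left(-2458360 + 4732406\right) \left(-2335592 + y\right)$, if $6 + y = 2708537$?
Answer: $848080441194$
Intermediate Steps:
$y = 2708531$ ($y = -6 + 2708537 = 2708531$)
$\left(-2458360 + 4732406\right) \left(-2335592 + y\right) = \left(-2458360 + 4732406\right) \left(-2335592 + 2708531\right) = 2274046 \cdot 372939 = 848080441194$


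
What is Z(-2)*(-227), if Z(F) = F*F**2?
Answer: 1816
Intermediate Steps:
Z(F) = F**3
Z(-2)*(-227) = (-2)**3*(-227) = -8*(-227) = 1816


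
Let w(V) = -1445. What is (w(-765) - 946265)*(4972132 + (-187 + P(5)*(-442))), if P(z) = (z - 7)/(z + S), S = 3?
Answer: -4712066717905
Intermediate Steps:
P(z) = (-7 + z)/(3 + z) (P(z) = (z - 7)/(z + 3) = (-7 + z)/(3 + z))
(w(-765) - 946265)*(4972132 + (-187 + P(5)*(-442))) = (-1445 - 946265)*(4972132 + (-187 + ((-7 + 5)/(3 + 5))*(-442))) = -947710*(4972132 + (-187 + (-2/8)*(-442))) = -947710*(4972132 + (-187 + ((1/8)*(-2))*(-442))) = -947710*(4972132 + (-187 - 1/4*(-442))) = -947710*(4972132 + (-187 + 221/2)) = -947710*(4972132 - 153/2) = -947710*9944111/2 = -4712066717905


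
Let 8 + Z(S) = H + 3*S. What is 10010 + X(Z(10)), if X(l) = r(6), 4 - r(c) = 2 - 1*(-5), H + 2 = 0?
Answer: 10007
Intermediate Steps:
H = -2 (H = -2 + 0 = -2)
r(c) = -3 (r(c) = 4 - (2 - 1*(-5)) = 4 - (2 + 5) = 4 - 1*7 = 4 - 7 = -3)
Z(S) = -10 + 3*S (Z(S) = -8 + (-2 + 3*S) = -10 + 3*S)
X(l) = -3
10010 + X(Z(10)) = 10010 - 3 = 10007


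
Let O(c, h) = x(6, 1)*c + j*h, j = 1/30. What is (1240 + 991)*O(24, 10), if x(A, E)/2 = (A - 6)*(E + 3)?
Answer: 2231/3 ≈ 743.67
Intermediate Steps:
x(A, E) = 2*(-6 + A)*(3 + E) (x(A, E) = 2*((A - 6)*(E + 3)) = 2*((-6 + A)*(3 + E)) = 2*(-6 + A)*(3 + E))
j = 1/30 ≈ 0.033333
O(c, h) = h/30 (O(c, h) = (-36 - 12*1 + 6*6 + 2*6*1)*c + h/30 = (-36 - 12 + 36 + 12)*c + h/30 = 0*c + h/30 = 0 + h/30 = h/30)
(1240 + 991)*O(24, 10) = (1240 + 991)*((1/30)*10) = 2231*(⅓) = 2231/3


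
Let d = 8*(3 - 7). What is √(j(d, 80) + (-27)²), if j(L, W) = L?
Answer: √697 ≈ 26.401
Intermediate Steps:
d = -32 (d = 8*(-4) = -32)
√(j(d, 80) + (-27)²) = √(-32 + (-27)²) = √(-32 + 729) = √697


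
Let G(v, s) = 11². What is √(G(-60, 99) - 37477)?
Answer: 2*I*√9339 ≈ 193.28*I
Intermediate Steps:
G(v, s) = 121
√(G(-60, 99) - 37477) = √(121 - 37477) = √(-37356) = 2*I*√9339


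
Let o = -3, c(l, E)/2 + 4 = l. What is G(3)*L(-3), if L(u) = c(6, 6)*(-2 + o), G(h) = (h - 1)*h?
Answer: -120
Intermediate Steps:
c(l, E) = -8 + 2*l
G(h) = h*(-1 + h) (G(h) = (-1 + h)*h = h*(-1 + h))
L(u) = -20 (L(u) = (-8 + 2*6)*(-2 - 3) = (-8 + 12)*(-5) = 4*(-5) = -20)
G(3)*L(-3) = (3*(-1 + 3))*(-20) = (3*2)*(-20) = 6*(-20) = -120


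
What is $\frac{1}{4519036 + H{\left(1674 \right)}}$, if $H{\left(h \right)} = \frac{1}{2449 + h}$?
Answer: $\frac{4123}{18631985429} \approx 2.2129 \cdot 10^{-7}$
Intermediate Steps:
$\frac{1}{4519036 + H{\left(1674 \right)}} = \frac{1}{4519036 + \frac{1}{2449 + 1674}} = \frac{1}{4519036 + \frac{1}{4123}} = \frac{1}{\frac{18631985429}{4123}} = \frac{4123}{18631985429}$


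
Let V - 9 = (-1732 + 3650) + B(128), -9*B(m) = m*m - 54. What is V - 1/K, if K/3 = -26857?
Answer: 27206144/241713 ≈ 112.56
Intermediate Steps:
K = -80571 (K = 3*(-26857) = -80571)
B(m) = 6 - m**2/9 (B(m) = -(m*m - 54)/9 = -(m**2 - 54)/9 = -(-54 + m**2)/9 = 6 - m**2/9)
V = 1013/9 (V = 9 + ((-1732 + 3650) + (6 - 1/9*128**2)) = 9 + (1918 + (6 - 1/9*16384)) = 9 + (1918 + (6 - 16384/9)) = 9 + (1918 - 16330/9) = 9 + 932/9 = 1013/9 ≈ 112.56)
V - 1/K = 1013/9 - 1/(-80571) = 1013/9 - 1*(-1/80571) = 1013/9 + 1/80571 = 27206144/241713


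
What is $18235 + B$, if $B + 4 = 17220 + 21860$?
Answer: $57311$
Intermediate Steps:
$B = 39076$ ($B = -4 + \left(17220 + 21860\right) = -4 + 39080 = 39076$)
$18235 + B = 18235 + 39076 = 57311$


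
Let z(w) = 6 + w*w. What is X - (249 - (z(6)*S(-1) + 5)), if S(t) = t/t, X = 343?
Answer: 141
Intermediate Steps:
S(t) = 1
z(w) = 6 + w**2
X - (249 - (z(6)*S(-1) + 5)) = 343 - (249 - ((6 + 6**2)*1 + 5)) = 343 - (249 - ((6 + 36)*1 + 5)) = 343 - (249 - (42*1 + 5)) = 343 - (249 - (42 + 5)) = 343 - (249 - 1*47) = 343 - (249 - 47) = 343 - 1*202 = 343 - 202 = 141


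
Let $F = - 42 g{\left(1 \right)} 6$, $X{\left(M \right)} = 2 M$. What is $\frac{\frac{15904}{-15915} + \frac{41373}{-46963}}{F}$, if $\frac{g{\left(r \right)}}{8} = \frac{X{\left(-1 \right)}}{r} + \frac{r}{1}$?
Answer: $- \frac{1405350847}{1506790948320} \approx -0.00093268$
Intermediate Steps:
$g{\left(r \right)} = - \frac{16}{r} + 8 r$ ($g{\left(r \right)} = 8 \left(\frac{2 \left(-1\right)}{r} + \frac{r}{1}\right) = 8 \left(- \frac{2}{r} + r 1\right) = 8 \left(- \frac{2}{r} + r\right) = 8 \left(r - \frac{2}{r}\right) = - \frac{16}{r} + 8 r$)
$F = 2016$ ($F = - 42 \left(- \frac{16}{1} + 8 \cdot 1\right) 6 = - 42 \left(\left(-16\right) 1 + 8\right) 6 = - 42 \left(-16 + 8\right) 6 = \left(-42\right) \left(-8\right) 6 = 336 \cdot 6 = 2016$)
$\frac{\frac{15904}{-15915} + \frac{41373}{-46963}}{F} = \frac{\frac{15904}{-15915} + \frac{41373}{-46963}}{2016} = \left(15904 \left(- \frac{1}{15915}\right) + 41373 \left(- \frac{1}{46963}\right)\right) \frac{1}{2016} = \left(- \frac{15904}{15915} - \frac{41373}{46963}\right) \frac{1}{2016} = \left(- \frac{1405350847}{747416145}\right) \frac{1}{2016} = - \frac{1405350847}{1506790948320}$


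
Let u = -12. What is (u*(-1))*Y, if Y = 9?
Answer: 108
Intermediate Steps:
(u*(-1))*Y = -12*(-1)*9 = 12*9 = 108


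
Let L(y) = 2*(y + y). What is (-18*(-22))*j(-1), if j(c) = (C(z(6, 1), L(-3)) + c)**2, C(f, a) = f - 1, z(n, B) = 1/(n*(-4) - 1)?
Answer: 1029996/625 ≈ 1648.0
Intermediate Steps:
L(y) = 4*y (L(y) = 2*(2*y) = 4*y)
z(n, B) = 1/(-1 - 4*n) (z(n, B) = 1/(-4*n - 1) = 1/(-1 - 4*n))
C(f, a) = -1 + f
j(c) = (-26/25 + c)**2 (j(c) = ((-1 - 1/(1 + 4*6)) + c)**2 = ((-1 - 1/(1 + 24)) + c)**2 = ((-1 - 1/25) + c)**2 = (-26/25 + c)**2)
(-18*(-22))*j(-1) = (-18*(-22))*((-26 + 25*(-1))**2/625) = 396*((-26 - 25)**2/625) = 396*((1/625)*(-51)**2) = 396*((1/625)*2601) = 396*(2601/625) = 1029996/625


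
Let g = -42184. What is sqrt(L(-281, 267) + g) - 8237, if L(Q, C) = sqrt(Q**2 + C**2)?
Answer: -8237 + I*sqrt(42184 - 5*sqrt(6010)) ≈ -8237.0 + 204.44*I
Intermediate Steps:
L(Q, C) = sqrt(C**2 + Q**2)
sqrt(L(-281, 267) + g) - 8237 = sqrt(sqrt(267**2 + (-281)**2) - 42184) - 8237 = sqrt(sqrt(71289 + 78961) - 42184) - 8237 = sqrt(sqrt(150250) - 42184) - 8237 = sqrt(5*sqrt(6010) - 42184) - 8237 = sqrt(-42184 + 5*sqrt(6010)) - 8237 = -8237 + sqrt(-42184 + 5*sqrt(6010))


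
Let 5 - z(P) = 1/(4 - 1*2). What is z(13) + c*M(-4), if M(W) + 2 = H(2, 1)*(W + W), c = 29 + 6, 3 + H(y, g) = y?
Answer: 429/2 ≈ 214.50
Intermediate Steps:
H(y, g) = -3 + y
c = 35
M(W) = -2 - 2*W (M(W) = -2 + (-3 + 2)*(W + W) = -2 - 2*W)
z(P) = 9/2 (z(P) = 5 - 1/(4 - 1*2) = 5 - 1/(4 - 2) = 5 - 1/2 = 5 - 1*½ = 5 - ½ = 9/2)
z(13) + c*M(-4) = 9/2 + 35*(-2 - 2*(-4)) = 9/2 + 35*(-2 + 8) = 9/2 + 35*6 = 9/2 + 210 = 429/2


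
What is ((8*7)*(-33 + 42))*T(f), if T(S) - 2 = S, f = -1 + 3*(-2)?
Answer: -2520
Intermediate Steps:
f = -7 (f = -1 - 6 = -7)
T(S) = 2 + S
((8*7)*(-33 + 42))*T(f) = ((8*7)*(-33 + 42))*(2 - 7) = (56*9)*(-5) = 504*(-5) = -2520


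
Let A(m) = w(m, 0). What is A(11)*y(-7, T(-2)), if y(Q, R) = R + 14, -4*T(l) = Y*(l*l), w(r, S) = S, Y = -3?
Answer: 0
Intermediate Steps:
T(l) = 3*l**2/4 (T(l) = -(-3)*l*l/4 = -(-3)*l**2/4 = 3*l**2/4)
y(Q, R) = 14 + R
A(m) = 0
A(11)*y(-7, T(-2)) = 0*(14 + (3/4)*(-2)**2) = 0*(14 + (3/4)*4) = 0*(14 + 3) = 0*17 = 0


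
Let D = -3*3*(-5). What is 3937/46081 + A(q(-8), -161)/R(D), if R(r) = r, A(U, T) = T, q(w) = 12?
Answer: -7241876/2073645 ≈ -3.4923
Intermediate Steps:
D = 45 (D = -9*(-5) = 45)
3937/46081 + A(q(-8), -161)/R(D) = 3937/46081 - 161/45 = -7241876/2073645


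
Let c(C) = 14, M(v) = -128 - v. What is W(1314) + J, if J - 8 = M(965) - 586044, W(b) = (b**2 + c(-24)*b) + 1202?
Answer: 1159065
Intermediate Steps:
W(b) = 1202 + b**2 + 14*b (W(b) = (b**2 + 14*b) + 1202 = 1202 + b**2 + 14*b)
J = -587129 (J = 8 + ((-128 - 1*965) - 586044) = 8 + ((-128 - 965) - 586044) = 8 + (-1093 - 586044) = 8 - 587137 = -587129)
W(1314) + J = (1202 + 1314**2 + 14*1314) - 587129 = (1202 + 1726596 + 18396) - 587129 = 1746194 - 587129 = 1159065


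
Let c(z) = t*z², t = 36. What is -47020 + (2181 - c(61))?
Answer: -178795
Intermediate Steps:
c(z) = 36*z²
-47020 + (2181 - c(61)) = -47020 + (2181 - 36*61²) = -47020 + (2181 - 36*3721) = -47020 + (2181 - 1*133956) = -47020 + (2181 - 133956) = -47020 - 131775 = -178795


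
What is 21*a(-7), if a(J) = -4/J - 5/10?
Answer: 3/2 ≈ 1.5000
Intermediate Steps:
a(J) = -½ - 4/J (a(J) = -4/J - 5*⅒ = -4/J - ½ = -½ - 4/J)
21*a(-7) = 21*((½)*(-8 - 1*(-7))/(-7)) = 21*((½)*(-⅐)*(-8 + 7)) = 21*((½)*(-⅐)*(-1)) = 21*(1/14) = 3/2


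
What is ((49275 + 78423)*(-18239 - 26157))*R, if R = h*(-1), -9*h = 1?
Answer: -1889760136/3 ≈ -6.2992e+8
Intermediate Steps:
h = -⅑ (h = -⅑*1 = -⅑ ≈ -0.11111)
R = ⅑ (R = -⅑*(-1) = ⅑ ≈ 0.11111)
((49275 + 78423)*(-18239 - 26157))*R = ((49275 + 78423)*(-18239 - 26157))*(⅑) = (127698*(-44396))*(⅑) = -5669280408*⅑ = -1889760136/3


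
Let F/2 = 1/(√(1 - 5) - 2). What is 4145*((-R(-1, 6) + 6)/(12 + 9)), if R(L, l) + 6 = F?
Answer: 103625/42 + 4145*I/42 ≈ 2467.3 + 98.69*I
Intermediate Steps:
F = (-2 - 2*I)/4 (F = 2/(√(1 - 5) - 2) = 2/(√(-4) - 2) = 2/(2*I - 2) = 2/(-2 + 2*I) = 2*((-2 - 2*I)/8) = (-2 - 2*I)/4 ≈ -0.5 - 0.5*I)
R(L, l) = -13/2 - I/2 (R(L, l) = -6 + (-½ - I/2) = -13/2 - I/2)
4145*((-R(-1, 6) + 6)/(12 + 9)) = 4145*((-(-13/2 - I/2) + 6)/(12 + 9)) = 4145*(((13/2 + I/2) + 6)/21) = 4145*((25/2 + I/2)*(1/21)) = 4145*(25/42 + I/42) = 103625/42 + 4145*I/42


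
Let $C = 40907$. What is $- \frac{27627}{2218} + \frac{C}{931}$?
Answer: $\frac{3421631}{108682} \approx 31.483$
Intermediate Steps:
$- \frac{27627}{2218} + \frac{C}{931} = - \frac{27627}{2218} + \frac{40907}{931} = \left(-27627\right) \frac{1}{2218} + 40907 \cdot \frac{1}{931} = - \frac{27627}{2218} + \frac{2153}{49} = \frac{3421631}{108682}$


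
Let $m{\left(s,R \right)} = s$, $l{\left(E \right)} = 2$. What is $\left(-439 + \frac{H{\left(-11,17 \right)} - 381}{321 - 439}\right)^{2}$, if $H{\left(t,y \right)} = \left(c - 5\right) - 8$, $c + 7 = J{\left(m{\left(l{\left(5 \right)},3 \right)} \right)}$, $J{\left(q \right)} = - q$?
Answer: $\frac{2641857201}{13924} \approx 1.8973 \cdot 10^{5}$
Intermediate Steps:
$c = -9$ ($c = -7 - 2 = -9$)
$H{\left(t,y \right)} = -22$ ($H{\left(t,y \right)} = \left(-9 - 5\right) - 8 = -14 - 8 = -22$)
$\left(-439 + \frac{H{\left(-11,17 \right)} - 381}{321 - 439}\right)^{2} = \left(-439 + \frac{-22 - 381}{321 - 439}\right)^{2} = \left(-439 - \frac{403}{-118}\right)^{2} = \left(-439 - - \frac{403}{118}\right)^{2} = \left(-439 + \frac{403}{118}\right)^{2} = \left(- \frac{51399}{118}\right)^{2} = \frac{2641857201}{13924}$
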